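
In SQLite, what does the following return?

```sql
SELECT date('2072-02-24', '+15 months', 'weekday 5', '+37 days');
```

2073-07-02

Adding +15 months to 2072-02-24 gives 2073-05-24.
`weekday 5` advances to the next Friday; 2073-05-24 is a Wednesday, so it moves forward to 2073-05-26.
May 2073 has 31 days; 5 remain after the 26th, so 6 days reach 2073-06-01.
June 2073 has 30 days; 29 remain after the 1st, so 30 days reach 2073-07-01.
Advancing 1 more day within July lands on 2073-07-02.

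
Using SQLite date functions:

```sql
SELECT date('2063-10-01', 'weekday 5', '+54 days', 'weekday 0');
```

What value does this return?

2063-12-02

`weekday 5` advances to the next Friday; 2063-10-01 is a Monday, so it moves forward to 2063-10-05.
Applying '+54 days' to 2063-10-05: counting 54 days forward gives 2063-11-28.
`weekday 0` advances to the next Sunday; 2063-11-28 is a Wednesday, so it moves forward to 2063-12-02.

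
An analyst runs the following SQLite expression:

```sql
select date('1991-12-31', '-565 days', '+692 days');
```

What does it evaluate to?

Applying '-565 days' to 1991-12-31: counting 565 days back gives 1990-06-14.
Applying '+692 days' to 1990-06-14: counting 692 days forward gives 1992-05-06.

1992-05-06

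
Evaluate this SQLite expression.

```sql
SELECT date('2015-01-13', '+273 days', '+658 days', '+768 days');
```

2019-09-08

Applying '+273 days' to 2015-01-13: counting 273 days forward gives 2015-10-13.
Applying '+658 days' to 2015-10-13: counting 658 days forward gives 2017-08-01.
Applying '+768 days' to 2017-08-01: counting 768 days forward gives 2019-09-08.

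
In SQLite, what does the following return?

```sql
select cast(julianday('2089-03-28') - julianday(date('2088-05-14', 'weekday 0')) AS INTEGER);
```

316

`weekday 0` advances to the next Sunday; 2088-05-14 is a Friday, so it moves forward to 2088-05-16.
15 days remain in May 2088 after the 16th (31 − 16).
Full months from June 2088 through February 2089 contribute their day counts.
Then 28 days into March 2089.
Total: 15 + 30 + 31 + 31 + 30 + 31 + 30 + 31 + 31 + 28 + 28 = 316.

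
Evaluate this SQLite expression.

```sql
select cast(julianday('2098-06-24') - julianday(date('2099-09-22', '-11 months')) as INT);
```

Adding -11 months to 2099-09-22 gives 2098-10-22.
6 days remain in June 2098 after the 24th (30 − 24).
July 2098: 31 days.
August 2098: 31 days.
September 2098: 30 days.
Then 22 days into October 2098.
Total: 6 + 31 + 31 + 30 + 22 = 120.
The subtraction is earlier − later, so the result is −120 → -120.

-120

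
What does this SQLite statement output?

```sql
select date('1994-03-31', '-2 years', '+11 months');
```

Adding -2 years to 1994-03-31 gives 1992-03-31.
Adding +11 months to 1992-03-31 targets 1993-02-31. February 1993 has only 28 days, so SQLite normalizes the 3-day overflow forward to 1993-03-03.

1993-03-03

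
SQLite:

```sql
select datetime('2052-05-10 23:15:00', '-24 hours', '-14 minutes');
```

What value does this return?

-24 hours from 2052-05-10 23:15:00 is 2052-05-09 23:15:00 (crosses midnight).
-14 minutes from 2052-05-09 23:15:00 is 2052-05-09 23:01:00.

2052-05-09 23:01:00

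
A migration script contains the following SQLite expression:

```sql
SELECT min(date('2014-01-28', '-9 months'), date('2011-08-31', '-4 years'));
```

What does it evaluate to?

date('2014-01-28', '-9 months') → 2013-04-28.
date('2011-08-31', '-4 years') → 2007-08-31.
Earlier of the two is 2007-08-31.

2007-08-31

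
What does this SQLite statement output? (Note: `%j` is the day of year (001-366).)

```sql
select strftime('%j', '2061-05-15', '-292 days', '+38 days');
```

First apply '-292 days', '+38 days': 2061-05-15 → 2060-09-03.
Day-of-year for 2060-09-03: days since 2060-01-01 inclusive = 247, zero-padded to 247.

247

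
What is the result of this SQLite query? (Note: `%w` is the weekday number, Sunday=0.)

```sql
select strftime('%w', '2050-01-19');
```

3

2050-01-19 is a Wednesday; with Sunday=0 that is 3.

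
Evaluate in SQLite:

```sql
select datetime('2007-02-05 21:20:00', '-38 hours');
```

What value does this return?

2007-02-04 07:20:00

-38 hours from 2007-02-05 21:20:00 is 2007-02-04 07:20:00 (crosses midnight).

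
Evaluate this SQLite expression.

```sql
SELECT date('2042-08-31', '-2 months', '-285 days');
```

Adding -2 months to 2042-08-31 targets 2042-06-31. June 2042 has only 30 days, so SQLite normalizes the 1-day overflow forward to 2042-07-01.
Applying '-285 days' to 2042-07-01: counting 285 days back gives 2041-09-19.

2041-09-19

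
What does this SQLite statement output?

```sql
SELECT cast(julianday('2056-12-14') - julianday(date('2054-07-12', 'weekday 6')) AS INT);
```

`weekday 6` advances to the next Saturday; 2054-07-12 is a Sunday, so it moves forward to 2054-07-18.
13 days remain in July 2054 after the 18th (31 − 18).
Full months from August 2054 through November 2056 contribute their day counts.
Then 14 days into December 2056.
Total: 13 + 31 + 30 + 31 + 30 + 31 + 31 + 28 + 31 + 30 + 31 + 30 + 31 + 31 + 30 + 31 + 30 + 31 + 31 + 29 + 31 + 30 + 31 + 30 + 31 + 31 + 30 + 31 + 30 + 14 = 880.

880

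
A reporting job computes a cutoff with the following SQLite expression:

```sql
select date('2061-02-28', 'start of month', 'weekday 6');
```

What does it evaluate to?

`start of month` rewinds 2061-02-28 to 2061-02-01.
`weekday 6` advances to the next Saturday; 2061-02-01 is a Tuesday, so it moves forward to 2061-02-05.

2061-02-05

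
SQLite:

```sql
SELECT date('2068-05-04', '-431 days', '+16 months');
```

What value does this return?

Applying '-431 days' to 2068-05-04: counting 431 days back gives 2067-02-28.
Adding +16 months to 2067-02-28 gives 2068-06-28.

2068-06-28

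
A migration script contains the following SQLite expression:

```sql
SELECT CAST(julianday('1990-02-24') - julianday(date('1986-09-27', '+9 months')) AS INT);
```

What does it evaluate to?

Adding +9 months to 1986-09-27 gives 1987-06-27.
3 days remain in June 1987 after the 27th (30 − 27).
Full months from July 1987 through January 1990 contribute their day counts.
Then 24 days into February 1990.
Total: 3 + 31 + 31 + 30 + 31 + 30 + 31 + 31 + 29 + 31 + 30 + 31 + 30 + 31 + 31 + 30 + 31 + 30 + 31 + 31 + 28 + 31 + 30 + 31 + 30 + 31 + 31 + 30 + 31 + 30 + 31 + 31 + 24 = 973.

973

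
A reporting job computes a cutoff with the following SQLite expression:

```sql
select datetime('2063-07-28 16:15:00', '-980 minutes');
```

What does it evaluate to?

980 minutes = 16h 20m; -980 minutes from 2063-07-28 16:15:00 is 2063-07-27 23:55:00 (crosses midnight).

2063-07-27 23:55:00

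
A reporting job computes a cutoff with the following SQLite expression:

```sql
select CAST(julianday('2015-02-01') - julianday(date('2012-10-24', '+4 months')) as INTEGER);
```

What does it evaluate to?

Adding +4 months to 2012-10-24 gives 2013-02-24.
4 days remain in February 2013 after the 24th (28 − 24).
Full months from March 2013 through January 2015 contribute their day counts.
Then 1 day into February 2015.
Total: 4 + 31 + 30 + 31 + 30 + 31 + 31 + 30 + 31 + 30 + 31 + 31 + 28 + 31 + 30 + 31 + 30 + 31 + 31 + 30 + 31 + 30 + 31 + 31 + 1 = 707.

707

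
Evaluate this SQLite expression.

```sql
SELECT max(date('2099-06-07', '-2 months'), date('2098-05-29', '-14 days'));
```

date('2099-06-07', '-2 months') → 2099-04-07.
date('2098-05-29', '-14 days') → 2098-05-15.
Later of the two is 2099-04-07.

2099-04-07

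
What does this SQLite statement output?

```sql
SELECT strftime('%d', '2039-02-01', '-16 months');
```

01

First apply '-16 months': 2039-02-01 → 2037-10-01.
`%d` extracts the 2-digit day of month: 01.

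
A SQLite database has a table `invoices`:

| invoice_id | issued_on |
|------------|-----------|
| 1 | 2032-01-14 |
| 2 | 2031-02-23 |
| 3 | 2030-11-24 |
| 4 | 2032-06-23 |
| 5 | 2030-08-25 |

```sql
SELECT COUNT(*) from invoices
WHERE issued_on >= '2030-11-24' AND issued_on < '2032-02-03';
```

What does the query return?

Rows in [2030-11-24, 2032-02-03): 2032-01-14, 2031-02-23, 2030-11-24 → 3 rows.

3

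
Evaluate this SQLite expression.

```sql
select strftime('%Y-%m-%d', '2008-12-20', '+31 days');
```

First apply '+31 days': 2008-12-20 → 2009-01-20.
`%Y-%m-%d` extracts the ISO date: 2009-01-20.

2009-01-20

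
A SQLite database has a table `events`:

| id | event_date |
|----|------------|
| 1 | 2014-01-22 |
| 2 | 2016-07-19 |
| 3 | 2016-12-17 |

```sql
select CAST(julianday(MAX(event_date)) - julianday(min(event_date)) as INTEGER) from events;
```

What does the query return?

MIN = 2014-01-22, MAX = 2016-12-17.
9 days remain in January 2014 after the 22nd (31 − 22).
Full months from February 2014 through November 2016 contribute their day counts.
Then 17 days into December 2016.
Total: 9 + 28 + 31 + 30 + 31 + 30 + 31 + 31 + 30 + 31 + 30 + 31 + 31 + 28 + 31 + 30 + 31 + 30 + 31 + 31 + 30 + 31 + 30 + 31 + 31 + 29 + 31 + 30 + 31 + 30 + 31 + 31 + 30 + 31 + 30 + 17 = 1060.

1060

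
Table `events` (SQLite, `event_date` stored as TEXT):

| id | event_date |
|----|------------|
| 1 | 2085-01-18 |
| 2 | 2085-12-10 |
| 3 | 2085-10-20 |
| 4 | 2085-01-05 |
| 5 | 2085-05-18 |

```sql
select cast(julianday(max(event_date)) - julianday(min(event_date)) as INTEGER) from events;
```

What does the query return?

339

MIN = 2085-01-05, MAX = 2085-12-10.
26 days remain in January 2085 after the 5th (31 − 5).
Full months from February 2085 through November 2085 contribute their day counts.
Then 10 days into December 2085.
Total: 26 + 28 + 31 + 30 + 31 + 30 + 31 + 31 + 30 + 31 + 30 + 10 = 339.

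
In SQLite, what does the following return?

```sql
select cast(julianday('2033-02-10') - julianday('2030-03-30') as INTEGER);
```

1 day remains in March 2030 after the 30th (31 − 30).
Full months from April 2030 through January 2033 contribute their day counts.
Then 10 days into February 2033.
Total: 1 + 30 + 31 + 30 + 31 + 31 + 30 + 31 + 30 + 31 + 31 + 28 + 31 + 30 + 31 + 30 + 31 + 31 + 30 + 31 + 30 + 31 + 31 + 29 + 31 + 30 + 31 + 30 + 31 + 31 + 30 + 31 + 30 + 31 + 31 + 10 = 1048.

1048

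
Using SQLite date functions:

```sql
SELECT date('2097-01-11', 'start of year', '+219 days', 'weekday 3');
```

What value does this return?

`start of year` rewinds 2097-01-11 to 2097-01-01.
Applying '+219 days' to 2097-01-01: counting 219 days forward gives 2097-08-08.
`weekday 3` advances to the next Wednesday; 2097-08-08 is a Thursday, so it moves forward to 2097-08-14.

2097-08-14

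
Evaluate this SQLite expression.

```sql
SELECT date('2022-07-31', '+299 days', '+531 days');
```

2024-11-07

Applying '+299 days' to 2022-07-31: counting 299 days forward gives 2023-05-26.
Applying '+531 days' to 2023-05-26: counting 531 days forward gives 2024-11-07.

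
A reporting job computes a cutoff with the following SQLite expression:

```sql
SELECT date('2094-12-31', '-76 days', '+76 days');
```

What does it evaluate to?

2094-12-31

Applying '-76 days' to 2094-12-31: counting 76 days back gives 2094-10-16.
Applying '+76 days' to 2094-10-16: counting 76 days forward gives 2094-12-31.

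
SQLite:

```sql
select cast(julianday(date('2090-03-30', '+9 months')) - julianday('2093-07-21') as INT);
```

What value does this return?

-934

Adding +9 months to 2090-03-30 gives 2090-12-30.
1 day remains in December 2090 after the 30th (31 − 30).
Full months from January 2091 through June 2093 contribute their day counts.
Then 21 days into July 2093.
Total: 1 + 31 + 28 + 31 + 30 + 31 + 30 + 31 + 31 + 30 + 31 + 30 + 31 + 31 + 29 + 31 + 30 + 31 + 30 + 31 + 31 + 30 + 31 + 30 + 31 + 31 + 28 + 31 + 30 + 31 + 30 + 21 = 934.
The subtraction is earlier − later, so the result is −934 → -934.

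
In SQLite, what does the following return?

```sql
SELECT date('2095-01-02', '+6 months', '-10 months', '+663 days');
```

Adding +6 months to 2095-01-02 gives 2095-07-02.
Adding -10 months to 2095-07-02 gives 2094-09-02.
Applying '+663 days' to 2094-09-02: counting 663 days forward gives 2096-06-26.

2096-06-26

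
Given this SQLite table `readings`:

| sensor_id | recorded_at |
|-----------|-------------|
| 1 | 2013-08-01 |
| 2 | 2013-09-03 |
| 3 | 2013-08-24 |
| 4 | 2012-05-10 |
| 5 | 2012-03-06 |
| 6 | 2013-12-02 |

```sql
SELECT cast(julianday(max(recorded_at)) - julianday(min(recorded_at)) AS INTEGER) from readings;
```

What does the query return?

636

MIN = 2012-03-06, MAX = 2013-12-02.
25 days remain in March 2012 after the 6th (31 − 6).
Full months from April 2012 through November 2013 contribute their day counts.
Then 2 days into December 2013.
Total: 25 + 30 + 31 + 30 + 31 + 31 + 30 + 31 + 30 + 31 + 31 + 28 + 31 + 30 + 31 + 30 + 31 + 31 + 30 + 31 + 30 + 2 = 636.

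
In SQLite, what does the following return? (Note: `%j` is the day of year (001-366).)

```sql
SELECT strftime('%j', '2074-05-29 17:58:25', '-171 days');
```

First apply '-171 days': 2074-05-29 17:58:25 → 2073-12-09 17:58:25.
Day-of-year for 2073-12-09: days since 2073-01-01 inclusive = 343, zero-padded to 343.

343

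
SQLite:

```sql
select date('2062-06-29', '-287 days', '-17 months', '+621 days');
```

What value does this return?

2061-12-27

Applying '-287 days' to 2062-06-29: counting 287 days back gives 2061-09-15.
Adding -17 months to 2061-09-15 gives 2060-04-15.
Applying '+621 days' to 2060-04-15: counting 621 days forward gives 2061-12-27.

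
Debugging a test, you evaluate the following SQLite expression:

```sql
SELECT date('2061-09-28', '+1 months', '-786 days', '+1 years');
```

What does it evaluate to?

Adding +1 month to 2061-09-28 gives 2061-10-28.
Applying '-786 days' to 2061-10-28: counting 786 days back gives 2059-09-03.
Adding +1 year to 2059-09-03 gives 2060-09-03.

2060-09-03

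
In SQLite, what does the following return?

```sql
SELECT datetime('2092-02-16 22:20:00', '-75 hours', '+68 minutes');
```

2092-02-13 20:28:00

-75 hours from 2092-02-16 22:20:00 is 2092-02-13 19:20:00 (crosses midnight).
68 minutes = 1h 8m; +68 minutes from 2092-02-13 19:20:00 is 2092-02-13 20:28:00.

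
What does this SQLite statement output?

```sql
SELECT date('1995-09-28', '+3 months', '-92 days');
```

Adding +3 months to 1995-09-28 gives 1995-12-28.
Applying '-92 days' to 1995-12-28: counting 92 days back gives 1995-09-27.

1995-09-27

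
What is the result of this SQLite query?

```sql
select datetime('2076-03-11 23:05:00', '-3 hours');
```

-3 hours from 2076-03-11 23:05:00 is 2076-03-11 20:05:00.

2076-03-11 20:05:00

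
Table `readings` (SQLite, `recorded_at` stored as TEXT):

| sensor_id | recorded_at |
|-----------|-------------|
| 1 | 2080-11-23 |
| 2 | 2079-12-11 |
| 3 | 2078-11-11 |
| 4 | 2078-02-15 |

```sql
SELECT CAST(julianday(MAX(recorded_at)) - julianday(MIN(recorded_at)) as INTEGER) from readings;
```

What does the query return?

MIN = 2078-02-15, MAX = 2080-11-23.
13 days remain in February 2078 after the 15th (28 − 15).
Full months from March 2078 through October 2080 contribute their day counts.
Then 23 days into November 2080.
Total: 13 + 31 + 30 + 31 + 30 + 31 + 31 + 30 + 31 + 30 + 31 + 31 + 28 + 31 + 30 + 31 + 30 + 31 + 31 + 30 + 31 + 30 + 31 + 31 + 29 + 31 + 30 + 31 + 30 + 31 + 31 + 30 + 31 + 23 = 1012.

1012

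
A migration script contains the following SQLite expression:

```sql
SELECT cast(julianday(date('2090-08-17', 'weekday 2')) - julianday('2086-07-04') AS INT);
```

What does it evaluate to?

1510

`weekday 2` advances to the next Tuesday; 2090-08-17 is a Thursday, so it moves forward to 2090-08-22.
27 days remain in July 2086 after the 4th (31 − 4).
Full months from August 2086 through July 2090 contribute their day counts.
Then 22 days into August 2090.
Total: 27 + 31 + 30 + 31 + 30 + 31 + 31 + 28 + 31 + 30 + 31 + 30 + 31 + 31 + 30 + 31 + 30 + 31 + 31 + 29 + 31 + 30 + 31 + 30 + 31 + 31 + 30 + 31 + 30 + 31 + 31 + 28 + 31 + 30 + 31 + 30 + 31 + 31 + 30 + 31 + 30 + 31 + 31 + 28 + 31 + 30 + 31 + 30 + 31 + 22 = 1510.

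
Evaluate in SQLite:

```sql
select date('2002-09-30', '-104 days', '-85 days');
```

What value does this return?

Applying '-104 days' to 2002-09-30: counting 104 days back gives 2002-06-18.
Applying '-85 days' to 2002-06-18: counting 85 days back gives 2002-03-25.

2002-03-25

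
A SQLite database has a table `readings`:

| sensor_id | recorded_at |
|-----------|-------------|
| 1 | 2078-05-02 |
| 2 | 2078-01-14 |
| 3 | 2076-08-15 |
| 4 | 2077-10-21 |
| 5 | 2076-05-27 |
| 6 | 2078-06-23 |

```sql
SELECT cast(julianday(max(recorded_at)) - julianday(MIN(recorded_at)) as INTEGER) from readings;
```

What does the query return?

757

MIN = 2076-05-27, MAX = 2078-06-23.
4 days remain in May 2076 after the 27th (31 − 27).
Full months from June 2076 through May 2078 contribute their day counts.
Then 23 days into June 2078.
Total: 4 + 30 + 31 + 31 + 30 + 31 + 30 + 31 + 31 + 28 + 31 + 30 + 31 + 30 + 31 + 31 + 30 + 31 + 30 + 31 + 31 + 28 + 31 + 30 + 31 + 23 = 757.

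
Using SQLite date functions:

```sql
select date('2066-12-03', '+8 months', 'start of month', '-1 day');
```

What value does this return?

Adding +8 months to 2066-12-03 gives 2067-08-03.
`start of month` rewinds 2067-08-03 to 2067-08-01.
Going back 1 day from 2067-08-01 reaches 2067-07-31 (last day of July, 31 days).

2067-07-31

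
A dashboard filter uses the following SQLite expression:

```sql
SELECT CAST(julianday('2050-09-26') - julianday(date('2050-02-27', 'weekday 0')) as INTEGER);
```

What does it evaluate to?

211

`weekday 0` advances to the next Sunday; 2050-02-27 is already a Sunday, so it stays at 2050-02-27.
1 day remains in February 2050 after the 27th (28 − 27).
Full months from March 2050 through August 2050 contribute their day counts.
Then 26 days into September 2050.
Total: 1 + 31 + 30 + 31 + 30 + 31 + 31 + 26 = 211.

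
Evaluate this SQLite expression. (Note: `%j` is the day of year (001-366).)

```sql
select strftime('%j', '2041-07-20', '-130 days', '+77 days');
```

148

First apply '-130 days', '+77 days': 2041-07-20 → 2041-05-28.
Day-of-year for 2041-05-28: days since 2041-01-01 inclusive = 148, zero-padded to 148.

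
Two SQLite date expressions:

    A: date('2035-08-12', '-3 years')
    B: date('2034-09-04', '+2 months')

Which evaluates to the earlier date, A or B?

A = 2032-08-12.
B = 2034-11-04.
A is earlier.

A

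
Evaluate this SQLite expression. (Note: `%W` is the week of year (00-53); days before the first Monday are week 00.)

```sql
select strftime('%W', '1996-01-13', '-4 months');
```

First apply '-4 months': 1996-01-13 → 1995-09-13.
1995-09-13 is a Wednesday. SQLite's %W counts Mondays since the year started; the result is 37.

37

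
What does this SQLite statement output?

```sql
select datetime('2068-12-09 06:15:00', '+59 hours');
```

2068-12-11 17:15:00

+59 hours from 2068-12-09 06:15:00 is 2068-12-11 17:15:00 (crosses midnight).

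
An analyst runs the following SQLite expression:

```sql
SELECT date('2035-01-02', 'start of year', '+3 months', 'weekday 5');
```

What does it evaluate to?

`start of year` rewinds 2035-01-02 to 2035-01-01.
Adding +3 months to 2035-01-01 gives 2035-04-01.
`weekday 5` advances to the next Friday; 2035-04-01 is a Sunday, so it moves forward to 2035-04-06.

2035-04-06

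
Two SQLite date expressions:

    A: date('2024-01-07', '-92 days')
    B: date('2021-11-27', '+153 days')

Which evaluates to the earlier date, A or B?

B

A = 2023-10-07.
B = 2022-04-29.
B is earlier.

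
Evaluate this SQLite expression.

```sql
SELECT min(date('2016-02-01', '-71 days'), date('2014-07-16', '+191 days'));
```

2015-01-23

date('2016-02-01', '-71 days') → 2015-11-22.
date('2014-07-16', '+191 days') → 2015-01-23.
Earlier of the two is 2015-01-23.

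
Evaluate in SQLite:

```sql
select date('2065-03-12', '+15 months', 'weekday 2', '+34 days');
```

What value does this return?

2066-07-19

Adding +15 months to 2065-03-12 gives 2066-06-12.
`weekday 2` advances to the next Tuesday; 2066-06-12 is a Saturday, so it moves forward to 2066-06-15.
June 2066 has 30 days; 15 remain after the 15th, so 16 days reach 2066-07-01.
Advancing 18 more days within July lands on 2066-07-19.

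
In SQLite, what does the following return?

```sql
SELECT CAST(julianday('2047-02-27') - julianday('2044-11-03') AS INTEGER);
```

27 days remain in November 2044 after the 3rd (30 − 3).
Full months from December 2044 through January 2047 contribute their day counts.
Then 27 days into February 2047.
Total: 27 + 31 + 31 + 28 + 31 + 30 + 31 + 30 + 31 + 31 + 30 + 31 + 30 + 31 + 31 + 28 + 31 + 30 + 31 + 30 + 31 + 31 + 30 + 31 + 30 + 31 + 31 + 27 = 846.

846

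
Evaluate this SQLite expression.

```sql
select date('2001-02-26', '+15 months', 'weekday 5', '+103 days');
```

Adding +15 months to 2001-02-26 gives 2002-05-26.
`weekday 5` advances to the next Friday; 2002-05-26 is a Sunday, so it moves forward to 2002-05-31.
Applying '+103 days' to 2002-05-31: counting 103 days forward gives 2002-09-11.

2002-09-11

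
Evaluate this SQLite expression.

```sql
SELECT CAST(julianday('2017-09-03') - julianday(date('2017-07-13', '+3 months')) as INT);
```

-40

Adding +3 months to 2017-07-13 gives 2017-10-13.
27 days remain in September 2017 after the 3rd (30 − 3).
Then 13 days into October 2017.
Total: 27 + 13 = 40.
The subtraction is earlier − later, so the result is −40 → -40.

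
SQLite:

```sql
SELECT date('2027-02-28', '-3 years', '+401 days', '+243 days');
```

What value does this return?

2025-12-03

Adding -3 years to 2027-02-28 gives 2024-02-28.
Applying '+401 days' to 2024-02-28: counting 401 days forward gives 2025-04-04.
Applying '+243 days' to 2025-04-04: counting 243 days forward gives 2025-12-03.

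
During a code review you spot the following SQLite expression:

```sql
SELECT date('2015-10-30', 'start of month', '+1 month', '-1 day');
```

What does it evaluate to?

`start of month` rewinds 2015-10-30 to 2015-10-01.
Adding +1 month to 2015-10-01 gives 2015-11-01.
Going back 1 day from 2015-11-01 reaches 2015-10-31 (last day of October, 31 days).

2015-10-31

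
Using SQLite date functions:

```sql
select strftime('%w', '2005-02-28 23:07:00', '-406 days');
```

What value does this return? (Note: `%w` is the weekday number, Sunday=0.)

First apply '-406 days': 2005-02-28 23:07:00 → 2004-01-19 23:07:00.
2004-01-19 is a Monday; with Sunday=0 that is 1.

1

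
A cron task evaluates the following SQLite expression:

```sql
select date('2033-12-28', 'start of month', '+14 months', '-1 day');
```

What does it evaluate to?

2035-01-31

`start of month` rewinds 2033-12-28 to 2033-12-01.
Adding +14 months to 2033-12-01 gives 2035-02-01.
Going back 1 day from 2035-02-01 reaches 2035-01-31 (last day of January, 31 days).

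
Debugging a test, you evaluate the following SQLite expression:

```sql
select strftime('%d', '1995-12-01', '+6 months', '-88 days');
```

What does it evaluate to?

First apply '+6 months', '-88 days': 1995-12-01 → 1996-03-05.
`%d` extracts the 2-digit day of month: 05.

05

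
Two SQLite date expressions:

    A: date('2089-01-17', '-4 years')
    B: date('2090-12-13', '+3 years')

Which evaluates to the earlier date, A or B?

A

A = 2085-01-17.
B = 2093-12-13.
A is earlier.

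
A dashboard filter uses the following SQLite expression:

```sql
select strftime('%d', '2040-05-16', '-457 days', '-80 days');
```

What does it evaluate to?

First apply '-457 days', '-80 days': 2040-05-16 → 2038-11-26.
`%d` extracts the 2-digit day of month: 26.

26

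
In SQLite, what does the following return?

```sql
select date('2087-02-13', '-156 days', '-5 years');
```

2081-09-10

Applying '-156 days' to 2087-02-13: counting 156 days back gives 2086-09-10.
Adding -5 years to 2086-09-10 gives 2081-09-10.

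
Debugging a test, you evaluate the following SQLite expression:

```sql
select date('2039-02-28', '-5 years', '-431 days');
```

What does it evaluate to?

2032-12-24

Adding -5 years to 2039-02-28 gives 2034-02-28.
Applying '-431 days' to 2034-02-28: counting 431 days back gives 2032-12-24.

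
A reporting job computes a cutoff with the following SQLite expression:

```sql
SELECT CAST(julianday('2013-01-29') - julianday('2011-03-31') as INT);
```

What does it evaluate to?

0 days remain in March 2011 after the 31st (31 − 31).
Full months from April 2011 through December 2012 contribute their day counts.
Then 29 days into January 2013.
Total: 0 + 30 + 31 + 30 + 31 + 31 + 30 + 31 + 30 + 31 + 31 + 29 + 31 + 30 + 31 + 30 + 31 + 31 + 30 + 31 + 30 + 31 + 29 = 670.

670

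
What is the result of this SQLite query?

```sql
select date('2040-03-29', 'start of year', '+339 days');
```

`start of year` rewinds 2040-03-29 to 2040-01-01.
Applying '+339 days' to 2040-01-01: counting 339 days forward gives 2040-12-05.

2040-12-05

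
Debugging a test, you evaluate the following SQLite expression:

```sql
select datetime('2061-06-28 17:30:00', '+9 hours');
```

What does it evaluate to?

+9 hours from 2061-06-28 17:30:00 is 2061-06-29 02:30:00 (crosses midnight).

2061-06-29 02:30:00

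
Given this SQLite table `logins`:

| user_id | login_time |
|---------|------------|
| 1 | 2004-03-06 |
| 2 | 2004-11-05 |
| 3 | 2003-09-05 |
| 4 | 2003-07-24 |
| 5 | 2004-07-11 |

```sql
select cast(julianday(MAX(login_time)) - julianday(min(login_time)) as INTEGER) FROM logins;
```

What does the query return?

MIN = 2003-07-24, MAX = 2004-11-05.
7 days remain in July 2003 after the 24th (31 − 24).
Full months from August 2003 through October 2004 contribute their day counts.
Then 5 days into November 2004.
Total: 7 + 31 + 30 + 31 + 30 + 31 + 31 + 29 + 31 + 30 + 31 + 30 + 31 + 31 + 30 + 31 + 5 = 470.

470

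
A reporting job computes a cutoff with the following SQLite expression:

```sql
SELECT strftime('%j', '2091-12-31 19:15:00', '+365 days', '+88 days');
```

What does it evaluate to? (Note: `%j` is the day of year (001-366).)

087

First apply '+365 days', '+88 days': 2091-12-31 19:15:00 → 2093-03-28 19:15:00.
Day-of-year for 2093-03-28: days since 2093-01-01 inclusive = 87, zero-padded to 087.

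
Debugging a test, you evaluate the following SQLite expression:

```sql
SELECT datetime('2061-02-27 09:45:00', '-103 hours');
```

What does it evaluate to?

2061-02-23 02:45:00

-103 hours from 2061-02-27 09:45:00 is 2061-02-23 02:45:00 (crosses midnight).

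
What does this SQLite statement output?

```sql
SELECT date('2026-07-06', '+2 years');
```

2028-07-06

Adding +2 years to 2026-07-06 gives 2028-07-06.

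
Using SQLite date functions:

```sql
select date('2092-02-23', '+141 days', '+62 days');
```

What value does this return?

Applying '+141 days' to 2092-02-23: counting 141 days forward gives 2092-07-13.
Applying '+62 days' to 2092-07-13: counting 62 days forward gives 2092-09-13.

2092-09-13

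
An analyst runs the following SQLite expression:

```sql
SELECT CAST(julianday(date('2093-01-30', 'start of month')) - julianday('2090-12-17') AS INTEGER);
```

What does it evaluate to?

746

`start of month` rewinds 2093-01-30 to 2093-01-01.
14 days remain in December 2090 after the 17th (31 − 17).
Full months from January 2091 through December 2092 contribute their day counts.
Then 1 day into January 2093.
Total: 14 + 31 + 28 + 31 + 30 + 31 + 30 + 31 + 31 + 30 + 31 + 30 + 31 + 31 + 29 + 31 + 30 + 31 + 30 + 31 + 31 + 30 + 31 + 30 + 31 + 1 = 746.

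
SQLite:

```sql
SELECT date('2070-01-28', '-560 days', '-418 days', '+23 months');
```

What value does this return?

2069-04-26

Applying '-560 days' to 2070-01-28: counting 560 days back gives 2068-07-17.
Applying '-418 days' to 2068-07-17: counting 418 days back gives 2067-05-26.
Adding +23 months to 2067-05-26 gives 2069-04-26.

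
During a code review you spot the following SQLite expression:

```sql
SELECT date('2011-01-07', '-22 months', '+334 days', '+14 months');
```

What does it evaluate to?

Adding -22 months to 2011-01-07 gives 2009-03-07.
Applying '+334 days' to 2009-03-07: counting 334 days forward gives 2010-02-04.
Adding +14 months to 2010-02-04 gives 2011-04-04.

2011-04-04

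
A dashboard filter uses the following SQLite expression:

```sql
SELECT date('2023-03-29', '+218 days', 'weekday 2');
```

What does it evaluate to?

Applying '+218 days' to 2023-03-29: counting 218 days forward gives 2023-11-02.
`weekday 2` advances to the next Tuesday; 2023-11-02 is a Thursday, so it moves forward to 2023-11-07.

2023-11-07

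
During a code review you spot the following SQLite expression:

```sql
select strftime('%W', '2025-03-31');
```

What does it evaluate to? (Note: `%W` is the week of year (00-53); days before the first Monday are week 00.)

13

2025-03-31 is a Monday. SQLite's %W counts Mondays since the year started; the result is 13.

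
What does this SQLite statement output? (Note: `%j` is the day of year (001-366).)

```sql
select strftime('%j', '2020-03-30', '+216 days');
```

306

First apply '+216 days': 2020-03-30 → 2020-11-01.
Day-of-year for 2020-11-01: days since 2020-01-01 inclusive = 306, zero-padded to 306.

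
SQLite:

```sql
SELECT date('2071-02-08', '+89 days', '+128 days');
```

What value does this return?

2071-09-13

Applying '+89 days' to 2071-02-08: counting 89 days forward gives 2071-05-08.
Applying '+128 days' to 2071-05-08: counting 128 days forward gives 2071-09-13.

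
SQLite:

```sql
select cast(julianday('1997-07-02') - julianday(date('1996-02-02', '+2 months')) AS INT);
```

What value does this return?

Adding +2 months to 1996-02-02 gives 1996-04-02.
28 days remain in April 1996 after the 2nd (30 − 2).
Full months from May 1996 through June 1997 contribute their day counts.
Then 2 days into July 1997.
Total: 28 + 31 + 30 + 31 + 31 + 30 + 31 + 30 + 31 + 31 + 28 + 31 + 30 + 31 + 30 + 2 = 456.

456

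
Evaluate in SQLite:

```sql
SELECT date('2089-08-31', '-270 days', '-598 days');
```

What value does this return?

2087-04-16

Applying '-270 days' to 2089-08-31: counting 270 days back gives 2088-12-04.
Applying '-598 days' to 2088-12-04: counting 598 days back gives 2087-04-16.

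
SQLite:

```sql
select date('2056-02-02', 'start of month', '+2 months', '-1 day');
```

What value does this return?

2056-03-31

`start of month` rewinds 2056-02-02 to 2056-02-01.
Adding +2 months to 2056-02-01 gives 2056-04-01.
Going back 1 day from 2056-04-01 reaches 2056-03-31 (last day of March, 31 days).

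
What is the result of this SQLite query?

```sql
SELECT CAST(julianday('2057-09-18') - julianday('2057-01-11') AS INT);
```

250

20 days remain in January 2057 after the 11th (31 − 11).
Full months from February 2057 through August 2057 contribute their day counts.
Then 18 days into September 2057.
Total: 20 + 28 + 31 + 30 + 31 + 30 + 31 + 31 + 18 = 250.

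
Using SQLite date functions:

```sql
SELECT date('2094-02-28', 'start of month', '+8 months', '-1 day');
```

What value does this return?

2094-09-30

`start of month` rewinds 2094-02-28 to 2094-02-01.
Adding +8 months to 2094-02-01 gives 2094-10-01.
Going back 1 day from 2094-10-01 reaches 2094-09-30 (last day of September, 30 days).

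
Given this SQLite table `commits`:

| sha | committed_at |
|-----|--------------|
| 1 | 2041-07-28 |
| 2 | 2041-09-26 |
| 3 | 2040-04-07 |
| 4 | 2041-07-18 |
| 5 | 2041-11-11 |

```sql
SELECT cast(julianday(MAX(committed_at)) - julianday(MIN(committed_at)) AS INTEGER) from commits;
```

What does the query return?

583

MIN = 2040-04-07, MAX = 2041-11-11.
23 days remain in April 2040 after the 7th (30 − 7).
Full months from May 2040 through October 2041 contribute their day counts.
Then 11 days into November 2041.
Total: 23 + 31 + 30 + 31 + 31 + 30 + 31 + 30 + 31 + 31 + 28 + 31 + 30 + 31 + 30 + 31 + 31 + 30 + 31 + 11 = 583.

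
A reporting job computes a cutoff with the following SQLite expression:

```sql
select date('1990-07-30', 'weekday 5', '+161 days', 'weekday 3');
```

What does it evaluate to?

`weekday 5` advances to the next Friday; 1990-07-30 is a Monday, so it moves forward to 1990-08-03.
Applying '+161 days' to 1990-08-03: counting 161 days forward gives 1991-01-11.
`weekday 3` advances to the next Wednesday; 1991-01-11 is a Friday, so it moves forward to 1991-01-16.

1991-01-16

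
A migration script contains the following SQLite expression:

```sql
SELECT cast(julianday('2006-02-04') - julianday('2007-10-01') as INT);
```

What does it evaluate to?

-604

24 days remain in February 2006 after the 4th (28 − 4).
Full months from March 2006 through September 2007 contribute their day counts.
Then 1 day into October 2007.
Total: 24 + 31 + 30 + 31 + 30 + 31 + 31 + 30 + 31 + 30 + 31 + 31 + 28 + 31 + 30 + 31 + 30 + 31 + 31 + 30 + 1 = 604.
The subtraction is earlier − later, so the result is −604 → -604.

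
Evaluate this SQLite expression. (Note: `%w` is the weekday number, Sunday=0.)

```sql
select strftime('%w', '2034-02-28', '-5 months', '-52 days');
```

0

First apply '-5 months', '-52 days': 2034-02-28 → 2033-08-07.
2033-08-07 is a Sunday; with Sunday=0 that is 0.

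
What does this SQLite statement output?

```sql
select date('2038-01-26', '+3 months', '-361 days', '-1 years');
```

2036-04-30

Adding +3 months to 2038-01-26 gives 2038-04-26.
Applying '-361 days' to 2038-04-26: counting 361 days back gives 2037-04-30.
Adding -1 year to 2037-04-30 gives 2036-04-30.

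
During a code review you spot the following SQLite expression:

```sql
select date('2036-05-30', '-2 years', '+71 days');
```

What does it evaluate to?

Adding -2 years to 2036-05-30 gives 2034-05-30.
Applying '+71 days' to 2034-05-30: counting 71 days forward gives 2034-08-09.

2034-08-09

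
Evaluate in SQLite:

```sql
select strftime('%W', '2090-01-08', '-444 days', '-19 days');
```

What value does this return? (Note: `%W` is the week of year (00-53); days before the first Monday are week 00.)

39

First apply '-444 days', '-19 days': 2090-01-08 → 2088-10-02.
2088-10-02 is a Saturday. SQLite's %W counts Mondays since the year started; the result is 39.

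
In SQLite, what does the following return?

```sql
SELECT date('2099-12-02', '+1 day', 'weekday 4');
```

Advancing 1 more day within December lands on 2099-12-03.
`weekday 4` advances to the next Thursday; 2099-12-03 is already a Thursday, so it stays at 2099-12-03.

2099-12-03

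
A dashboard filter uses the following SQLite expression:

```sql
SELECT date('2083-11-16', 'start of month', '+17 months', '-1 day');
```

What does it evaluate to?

2085-03-31

`start of month` rewinds 2083-11-16 to 2083-11-01.
Adding +17 months to 2083-11-01 gives 2085-04-01.
Going back 1 day from 2085-04-01 reaches 2085-03-31 (last day of March, 31 days).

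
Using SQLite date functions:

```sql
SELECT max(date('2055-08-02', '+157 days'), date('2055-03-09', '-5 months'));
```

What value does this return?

date('2055-08-02', '+157 days') → 2056-01-06.
date('2055-03-09', '-5 months') → 2054-10-09.
Later of the two is 2056-01-06.

2056-01-06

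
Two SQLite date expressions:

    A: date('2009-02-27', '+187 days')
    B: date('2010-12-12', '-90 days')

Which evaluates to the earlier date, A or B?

A = 2009-09-02.
B = 2010-09-13.
A is earlier.

A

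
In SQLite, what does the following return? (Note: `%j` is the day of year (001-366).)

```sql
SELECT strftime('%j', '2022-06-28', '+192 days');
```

First apply '+192 days': 2022-06-28 → 2023-01-06.
Day-of-year for 2023-01-06: days since 2023-01-01 inclusive = 6, zero-padded to 006.

006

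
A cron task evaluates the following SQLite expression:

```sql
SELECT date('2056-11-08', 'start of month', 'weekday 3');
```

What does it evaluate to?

`start of month` rewinds 2056-11-08 to 2056-11-01.
`weekday 3` advances to the next Wednesday; 2056-11-01 is already a Wednesday, so it stays at 2056-11-01.

2056-11-01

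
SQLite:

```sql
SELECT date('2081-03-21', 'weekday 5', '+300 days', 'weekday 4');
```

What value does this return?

2082-01-15

`weekday 5` advances to the next Friday; 2081-03-21 is already a Friday, so it stays at 2081-03-21.
Applying '+300 days' to 2081-03-21: counting 300 days forward gives 2082-01-15.
`weekday 4` advances to the next Thursday; 2082-01-15 is already a Thursday, so it stays at 2082-01-15.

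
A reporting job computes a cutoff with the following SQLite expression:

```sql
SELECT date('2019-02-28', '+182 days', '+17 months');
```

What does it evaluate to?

2021-01-29

Applying '+182 days' to 2019-02-28: counting 182 days forward gives 2019-08-29.
Adding +17 months to 2019-08-29 gives 2021-01-29.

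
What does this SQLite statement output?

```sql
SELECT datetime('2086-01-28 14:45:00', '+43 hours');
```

+43 hours from 2086-01-28 14:45:00 is 2086-01-30 09:45:00 (crosses midnight).

2086-01-30 09:45:00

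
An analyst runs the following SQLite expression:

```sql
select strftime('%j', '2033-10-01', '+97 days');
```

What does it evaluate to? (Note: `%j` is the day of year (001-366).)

First apply '+97 days': 2033-10-01 → 2034-01-06.
Day-of-year for 2034-01-06: days since 2034-01-01 inclusive = 6, zero-padded to 006.

006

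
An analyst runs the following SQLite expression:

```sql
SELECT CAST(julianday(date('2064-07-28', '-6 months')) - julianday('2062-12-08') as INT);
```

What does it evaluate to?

Adding -6 months to 2064-07-28 gives 2064-01-28.
23 days remain in December 2062 after the 8th (31 − 8).
Full months from January 2063 through December 2063 contribute their day counts.
Then 28 days into January 2064.
Total: 23 + 31 + 28 + 31 + 30 + 31 + 30 + 31 + 31 + 30 + 31 + 30 + 31 + 28 = 416.

416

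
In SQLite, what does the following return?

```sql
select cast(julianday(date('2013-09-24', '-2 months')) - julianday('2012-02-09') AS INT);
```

531

Adding -2 months to 2013-09-24 gives 2013-07-24.
20 days remain in February 2012 after the 9th (29 − 9).
Full months from March 2012 through June 2013 contribute their day counts.
Then 24 days into July 2013.
Total: 20 + 31 + 30 + 31 + 30 + 31 + 31 + 30 + 31 + 30 + 31 + 31 + 28 + 31 + 30 + 31 + 30 + 24 = 531.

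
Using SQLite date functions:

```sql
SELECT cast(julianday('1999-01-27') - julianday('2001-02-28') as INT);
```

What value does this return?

4 days remain in January 1999 after the 27th (31 − 27).
Full months from February 1999 through January 2001 contribute their day counts.
Then 28 days into February 2001.
Total: 4 + 28 + 31 + 30 + 31 + 30 + 31 + 31 + 30 + 31 + 30 + 31 + 31 + 29 + 31 + 30 + 31 + 30 + 31 + 31 + 30 + 31 + 30 + 31 + 31 + 28 = 763.
The subtraction is earlier − later, so the result is −763 → -763.

-763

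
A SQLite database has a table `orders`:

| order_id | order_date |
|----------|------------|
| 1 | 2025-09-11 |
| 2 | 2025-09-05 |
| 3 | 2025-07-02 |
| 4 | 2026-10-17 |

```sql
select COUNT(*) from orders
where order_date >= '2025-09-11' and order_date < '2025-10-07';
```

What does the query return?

Rows in [2025-09-11, 2025-10-07): 2025-09-11 → 1 row.

1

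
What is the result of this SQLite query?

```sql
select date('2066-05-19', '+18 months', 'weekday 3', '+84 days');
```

2068-02-15

Adding +18 months to 2066-05-19 gives 2067-11-19.
`weekday 3` advances to the next Wednesday; 2067-11-19 is a Saturday, so it moves forward to 2067-11-23.
Applying '+84 days' to 2067-11-23: counting 84 days forward gives 2068-02-15.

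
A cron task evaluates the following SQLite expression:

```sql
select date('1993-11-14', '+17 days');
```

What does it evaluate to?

November 1993 has 30 days; 16 remain after the 14th, so 17 days reach 1993-12-01.

1993-12-01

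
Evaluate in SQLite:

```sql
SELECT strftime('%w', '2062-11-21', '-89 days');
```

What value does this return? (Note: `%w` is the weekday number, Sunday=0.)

4

First apply '-89 days': 2062-11-21 → 2062-08-24.
2062-08-24 is a Thursday; with Sunday=0 that is 4.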